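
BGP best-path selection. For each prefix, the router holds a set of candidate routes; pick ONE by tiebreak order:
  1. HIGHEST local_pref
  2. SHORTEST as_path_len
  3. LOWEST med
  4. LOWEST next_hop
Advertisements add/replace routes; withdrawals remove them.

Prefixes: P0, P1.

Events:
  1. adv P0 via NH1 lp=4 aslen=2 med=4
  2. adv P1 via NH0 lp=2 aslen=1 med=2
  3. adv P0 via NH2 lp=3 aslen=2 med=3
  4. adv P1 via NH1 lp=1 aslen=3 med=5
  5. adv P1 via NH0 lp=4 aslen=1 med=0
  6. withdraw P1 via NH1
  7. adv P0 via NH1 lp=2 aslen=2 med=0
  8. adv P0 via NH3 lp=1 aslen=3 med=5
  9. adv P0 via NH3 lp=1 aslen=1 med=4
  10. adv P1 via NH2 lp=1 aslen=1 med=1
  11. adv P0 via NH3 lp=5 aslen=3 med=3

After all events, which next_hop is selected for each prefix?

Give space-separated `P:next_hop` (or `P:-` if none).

Answer: P0:NH3 P1:NH0

Derivation:
Op 1: best P0=NH1 P1=-
Op 2: best P0=NH1 P1=NH0
Op 3: best P0=NH1 P1=NH0
Op 4: best P0=NH1 P1=NH0
Op 5: best P0=NH1 P1=NH0
Op 6: best P0=NH1 P1=NH0
Op 7: best P0=NH2 P1=NH0
Op 8: best P0=NH2 P1=NH0
Op 9: best P0=NH2 P1=NH0
Op 10: best P0=NH2 P1=NH0
Op 11: best P0=NH3 P1=NH0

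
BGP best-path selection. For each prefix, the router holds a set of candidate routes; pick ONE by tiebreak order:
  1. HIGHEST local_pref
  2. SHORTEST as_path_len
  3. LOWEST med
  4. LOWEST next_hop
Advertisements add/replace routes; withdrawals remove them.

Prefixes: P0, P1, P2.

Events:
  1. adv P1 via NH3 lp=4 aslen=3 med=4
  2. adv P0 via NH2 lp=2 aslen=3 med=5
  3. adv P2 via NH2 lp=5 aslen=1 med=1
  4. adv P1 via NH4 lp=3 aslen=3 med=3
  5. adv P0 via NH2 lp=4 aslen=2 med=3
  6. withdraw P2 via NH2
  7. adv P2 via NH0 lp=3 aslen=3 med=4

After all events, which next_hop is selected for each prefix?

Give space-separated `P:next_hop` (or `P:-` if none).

Answer: P0:NH2 P1:NH3 P2:NH0

Derivation:
Op 1: best P0=- P1=NH3 P2=-
Op 2: best P0=NH2 P1=NH3 P2=-
Op 3: best P0=NH2 P1=NH3 P2=NH2
Op 4: best P0=NH2 P1=NH3 P2=NH2
Op 5: best P0=NH2 P1=NH3 P2=NH2
Op 6: best P0=NH2 P1=NH3 P2=-
Op 7: best P0=NH2 P1=NH3 P2=NH0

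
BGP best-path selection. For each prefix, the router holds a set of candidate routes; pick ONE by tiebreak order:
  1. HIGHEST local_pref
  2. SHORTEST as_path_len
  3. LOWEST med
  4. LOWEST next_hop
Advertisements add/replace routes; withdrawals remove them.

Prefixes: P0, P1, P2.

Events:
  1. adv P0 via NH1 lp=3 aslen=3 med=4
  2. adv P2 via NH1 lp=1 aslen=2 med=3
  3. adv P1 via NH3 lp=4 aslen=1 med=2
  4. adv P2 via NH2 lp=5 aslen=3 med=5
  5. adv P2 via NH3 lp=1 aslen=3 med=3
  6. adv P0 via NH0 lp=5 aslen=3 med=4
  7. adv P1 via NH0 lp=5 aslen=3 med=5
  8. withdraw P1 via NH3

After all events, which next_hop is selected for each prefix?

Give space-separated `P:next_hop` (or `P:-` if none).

Op 1: best P0=NH1 P1=- P2=-
Op 2: best P0=NH1 P1=- P2=NH1
Op 3: best P0=NH1 P1=NH3 P2=NH1
Op 4: best P0=NH1 P1=NH3 P2=NH2
Op 5: best P0=NH1 P1=NH3 P2=NH2
Op 6: best P0=NH0 P1=NH3 P2=NH2
Op 7: best P0=NH0 P1=NH0 P2=NH2
Op 8: best P0=NH0 P1=NH0 P2=NH2

Answer: P0:NH0 P1:NH0 P2:NH2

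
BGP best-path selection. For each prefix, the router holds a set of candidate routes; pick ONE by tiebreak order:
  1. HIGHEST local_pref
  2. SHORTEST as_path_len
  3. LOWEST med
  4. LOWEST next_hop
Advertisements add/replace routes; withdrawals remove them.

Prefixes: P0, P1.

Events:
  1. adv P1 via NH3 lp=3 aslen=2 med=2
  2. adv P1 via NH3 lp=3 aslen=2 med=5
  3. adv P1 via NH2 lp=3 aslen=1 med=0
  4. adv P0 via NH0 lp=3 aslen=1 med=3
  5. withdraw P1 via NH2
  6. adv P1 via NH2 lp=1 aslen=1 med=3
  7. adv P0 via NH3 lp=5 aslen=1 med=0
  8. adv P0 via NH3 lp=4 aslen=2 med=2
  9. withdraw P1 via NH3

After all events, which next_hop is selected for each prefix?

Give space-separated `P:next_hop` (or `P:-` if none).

Op 1: best P0=- P1=NH3
Op 2: best P0=- P1=NH3
Op 3: best P0=- P1=NH2
Op 4: best P0=NH0 P1=NH2
Op 5: best P0=NH0 P1=NH3
Op 6: best P0=NH0 P1=NH3
Op 7: best P0=NH3 P1=NH3
Op 8: best P0=NH3 P1=NH3
Op 9: best P0=NH3 P1=NH2

Answer: P0:NH3 P1:NH2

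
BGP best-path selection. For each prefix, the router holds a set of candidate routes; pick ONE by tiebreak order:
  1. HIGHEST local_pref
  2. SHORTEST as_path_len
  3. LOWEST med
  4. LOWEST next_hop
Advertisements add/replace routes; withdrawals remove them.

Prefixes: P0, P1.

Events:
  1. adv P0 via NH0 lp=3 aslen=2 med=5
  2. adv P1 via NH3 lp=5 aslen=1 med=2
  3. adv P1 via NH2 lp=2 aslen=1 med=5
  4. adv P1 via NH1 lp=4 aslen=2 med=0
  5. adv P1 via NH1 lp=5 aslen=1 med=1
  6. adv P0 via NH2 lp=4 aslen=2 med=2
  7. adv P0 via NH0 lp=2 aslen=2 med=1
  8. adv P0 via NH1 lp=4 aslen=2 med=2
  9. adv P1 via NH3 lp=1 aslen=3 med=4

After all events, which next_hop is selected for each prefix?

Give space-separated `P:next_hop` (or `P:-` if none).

Op 1: best P0=NH0 P1=-
Op 2: best P0=NH0 P1=NH3
Op 3: best P0=NH0 P1=NH3
Op 4: best P0=NH0 P1=NH3
Op 5: best P0=NH0 P1=NH1
Op 6: best P0=NH2 P1=NH1
Op 7: best P0=NH2 P1=NH1
Op 8: best P0=NH1 P1=NH1
Op 9: best P0=NH1 P1=NH1

Answer: P0:NH1 P1:NH1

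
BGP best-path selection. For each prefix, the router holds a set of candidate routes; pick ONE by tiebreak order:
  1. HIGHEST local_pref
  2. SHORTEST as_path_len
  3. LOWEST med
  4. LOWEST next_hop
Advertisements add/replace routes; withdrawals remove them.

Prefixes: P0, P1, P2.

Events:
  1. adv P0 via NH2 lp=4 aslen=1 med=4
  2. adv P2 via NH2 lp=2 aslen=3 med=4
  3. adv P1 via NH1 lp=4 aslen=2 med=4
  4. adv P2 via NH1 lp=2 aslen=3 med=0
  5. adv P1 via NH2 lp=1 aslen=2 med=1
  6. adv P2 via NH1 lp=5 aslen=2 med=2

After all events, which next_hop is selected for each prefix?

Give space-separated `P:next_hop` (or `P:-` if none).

Answer: P0:NH2 P1:NH1 P2:NH1

Derivation:
Op 1: best P0=NH2 P1=- P2=-
Op 2: best P0=NH2 P1=- P2=NH2
Op 3: best P0=NH2 P1=NH1 P2=NH2
Op 4: best P0=NH2 P1=NH1 P2=NH1
Op 5: best P0=NH2 P1=NH1 P2=NH1
Op 6: best P0=NH2 P1=NH1 P2=NH1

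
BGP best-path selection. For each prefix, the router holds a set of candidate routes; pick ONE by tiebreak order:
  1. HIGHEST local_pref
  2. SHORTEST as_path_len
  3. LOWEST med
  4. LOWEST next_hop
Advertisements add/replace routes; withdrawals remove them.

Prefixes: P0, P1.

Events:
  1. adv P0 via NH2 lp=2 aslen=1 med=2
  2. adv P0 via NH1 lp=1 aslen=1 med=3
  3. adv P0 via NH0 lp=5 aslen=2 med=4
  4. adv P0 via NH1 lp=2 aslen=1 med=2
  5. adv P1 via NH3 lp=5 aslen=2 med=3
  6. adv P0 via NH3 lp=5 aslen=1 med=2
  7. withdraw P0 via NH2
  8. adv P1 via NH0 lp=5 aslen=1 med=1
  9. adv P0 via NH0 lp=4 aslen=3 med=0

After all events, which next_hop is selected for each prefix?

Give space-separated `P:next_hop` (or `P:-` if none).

Op 1: best P0=NH2 P1=-
Op 2: best P0=NH2 P1=-
Op 3: best P0=NH0 P1=-
Op 4: best P0=NH0 P1=-
Op 5: best P0=NH0 P1=NH3
Op 6: best P0=NH3 P1=NH3
Op 7: best P0=NH3 P1=NH3
Op 8: best P0=NH3 P1=NH0
Op 9: best P0=NH3 P1=NH0

Answer: P0:NH3 P1:NH0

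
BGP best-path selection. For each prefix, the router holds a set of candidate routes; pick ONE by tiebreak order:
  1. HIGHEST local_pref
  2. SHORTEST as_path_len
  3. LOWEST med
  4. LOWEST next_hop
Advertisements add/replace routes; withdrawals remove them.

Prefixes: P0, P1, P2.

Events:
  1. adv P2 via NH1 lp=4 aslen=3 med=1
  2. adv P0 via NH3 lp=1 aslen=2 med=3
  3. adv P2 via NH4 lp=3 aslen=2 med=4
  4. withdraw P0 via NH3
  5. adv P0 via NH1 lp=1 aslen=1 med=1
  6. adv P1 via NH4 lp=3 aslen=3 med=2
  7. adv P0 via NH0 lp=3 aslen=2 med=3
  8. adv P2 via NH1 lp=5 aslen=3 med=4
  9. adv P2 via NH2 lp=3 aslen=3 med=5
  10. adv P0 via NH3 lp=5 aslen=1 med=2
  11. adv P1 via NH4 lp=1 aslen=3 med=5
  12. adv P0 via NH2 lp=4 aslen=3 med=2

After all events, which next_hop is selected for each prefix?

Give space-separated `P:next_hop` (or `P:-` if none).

Answer: P0:NH3 P1:NH4 P2:NH1

Derivation:
Op 1: best P0=- P1=- P2=NH1
Op 2: best P0=NH3 P1=- P2=NH1
Op 3: best P0=NH3 P1=- P2=NH1
Op 4: best P0=- P1=- P2=NH1
Op 5: best P0=NH1 P1=- P2=NH1
Op 6: best P0=NH1 P1=NH4 P2=NH1
Op 7: best P0=NH0 P1=NH4 P2=NH1
Op 8: best P0=NH0 P1=NH4 P2=NH1
Op 9: best P0=NH0 P1=NH4 P2=NH1
Op 10: best P0=NH3 P1=NH4 P2=NH1
Op 11: best P0=NH3 P1=NH4 P2=NH1
Op 12: best P0=NH3 P1=NH4 P2=NH1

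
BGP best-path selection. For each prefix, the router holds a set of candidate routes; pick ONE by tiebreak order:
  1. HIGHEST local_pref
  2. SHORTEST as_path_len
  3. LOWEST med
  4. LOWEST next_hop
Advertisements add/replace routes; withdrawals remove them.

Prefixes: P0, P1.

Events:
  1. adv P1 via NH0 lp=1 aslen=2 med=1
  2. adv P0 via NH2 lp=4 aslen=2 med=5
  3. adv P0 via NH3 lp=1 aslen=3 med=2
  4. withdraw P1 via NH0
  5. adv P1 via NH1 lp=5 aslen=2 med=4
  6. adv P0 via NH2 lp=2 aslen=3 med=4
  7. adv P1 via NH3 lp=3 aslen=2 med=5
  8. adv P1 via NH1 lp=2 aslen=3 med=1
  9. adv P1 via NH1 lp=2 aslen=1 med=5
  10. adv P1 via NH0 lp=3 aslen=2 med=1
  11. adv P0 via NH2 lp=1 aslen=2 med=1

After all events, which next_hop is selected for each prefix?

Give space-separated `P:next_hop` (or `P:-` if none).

Op 1: best P0=- P1=NH0
Op 2: best P0=NH2 P1=NH0
Op 3: best P0=NH2 P1=NH0
Op 4: best P0=NH2 P1=-
Op 5: best P0=NH2 P1=NH1
Op 6: best P0=NH2 P1=NH1
Op 7: best P0=NH2 P1=NH1
Op 8: best P0=NH2 P1=NH3
Op 9: best P0=NH2 P1=NH3
Op 10: best P0=NH2 P1=NH0
Op 11: best P0=NH2 P1=NH0

Answer: P0:NH2 P1:NH0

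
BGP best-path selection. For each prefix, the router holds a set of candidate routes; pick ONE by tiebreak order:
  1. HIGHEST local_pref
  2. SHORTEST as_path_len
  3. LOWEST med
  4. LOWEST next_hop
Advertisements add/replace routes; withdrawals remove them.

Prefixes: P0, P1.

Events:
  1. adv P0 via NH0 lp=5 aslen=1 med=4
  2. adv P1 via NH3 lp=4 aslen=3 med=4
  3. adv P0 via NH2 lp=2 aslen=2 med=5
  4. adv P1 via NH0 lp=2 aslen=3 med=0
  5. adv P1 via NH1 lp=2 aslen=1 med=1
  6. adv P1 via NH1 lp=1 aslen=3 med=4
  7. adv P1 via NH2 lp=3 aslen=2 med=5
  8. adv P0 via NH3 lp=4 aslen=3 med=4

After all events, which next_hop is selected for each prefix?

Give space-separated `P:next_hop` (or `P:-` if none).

Answer: P0:NH0 P1:NH3

Derivation:
Op 1: best P0=NH0 P1=-
Op 2: best P0=NH0 P1=NH3
Op 3: best P0=NH0 P1=NH3
Op 4: best P0=NH0 P1=NH3
Op 5: best P0=NH0 P1=NH3
Op 6: best P0=NH0 P1=NH3
Op 7: best P0=NH0 P1=NH3
Op 8: best P0=NH0 P1=NH3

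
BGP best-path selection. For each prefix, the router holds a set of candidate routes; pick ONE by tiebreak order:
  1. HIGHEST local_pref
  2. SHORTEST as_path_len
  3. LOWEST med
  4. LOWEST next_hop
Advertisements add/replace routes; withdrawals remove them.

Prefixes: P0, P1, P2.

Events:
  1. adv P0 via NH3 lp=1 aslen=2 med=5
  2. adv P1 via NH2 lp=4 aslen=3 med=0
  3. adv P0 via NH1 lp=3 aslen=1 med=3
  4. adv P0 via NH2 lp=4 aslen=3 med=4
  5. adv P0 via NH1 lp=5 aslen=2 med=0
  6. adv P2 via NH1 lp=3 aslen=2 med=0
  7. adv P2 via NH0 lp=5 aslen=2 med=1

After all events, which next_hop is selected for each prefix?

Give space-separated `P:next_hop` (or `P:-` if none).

Answer: P0:NH1 P1:NH2 P2:NH0

Derivation:
Op 1: best P0=NH3 P1=- P2=-
Op 2: best P0=NH3 P1=NH2 P2=-
Op 3: best P0=NH1 P1=NH2 P2=-
Op 4: best P0=NH2 P1=NH2 P2=-
Op 5: best P0=NH1 P1=NH2 P2=-
Op 6: best P0=NH1 P1=NH2 P2=NH1
Op 7: best P0=NH1 P1=NH2 P2=NH0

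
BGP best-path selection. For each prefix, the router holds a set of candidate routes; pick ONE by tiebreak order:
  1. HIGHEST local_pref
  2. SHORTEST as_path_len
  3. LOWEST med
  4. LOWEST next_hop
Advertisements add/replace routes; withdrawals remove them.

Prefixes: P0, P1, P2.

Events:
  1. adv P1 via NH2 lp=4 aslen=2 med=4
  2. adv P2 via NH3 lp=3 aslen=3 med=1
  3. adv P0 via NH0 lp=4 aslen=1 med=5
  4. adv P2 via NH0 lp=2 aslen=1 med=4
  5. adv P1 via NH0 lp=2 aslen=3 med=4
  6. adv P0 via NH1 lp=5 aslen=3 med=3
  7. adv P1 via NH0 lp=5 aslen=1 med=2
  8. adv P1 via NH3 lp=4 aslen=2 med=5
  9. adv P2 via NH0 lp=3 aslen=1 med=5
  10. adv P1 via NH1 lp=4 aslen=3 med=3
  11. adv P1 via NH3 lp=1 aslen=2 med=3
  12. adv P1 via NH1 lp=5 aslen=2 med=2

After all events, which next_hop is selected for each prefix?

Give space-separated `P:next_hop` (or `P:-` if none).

Op 1: best P0=- P1=NH2 P2=-
Op 2: best P0=- P1=NH2 P2=NH3
Op 3: best P0=NH0 P1=NH2 P2=NH3
Op 4: best P0=NH0 P1=NH2 P2=NH3
Op 5: best P0=NH0 P1=NH2 P2=NH3
Op 6: best P0=NH1 P1=NH2 P2=NH3
Op 7: best P0=NH1 P1=NH0 P2=NH3
Op 8: best P0=NH1 P1=NH0 P2=NH3
Op 9: best P0=NH1 P1=NH0 P2=NH0
Op 10: best P0=NH1 P1=NH0 P2=NH0
Op 11: best P0=NH1 P1=NH0 P2=NH0
Op 12: best P0=NH1 P1=NH0 P2=NH0

Answer: P0:NH1 P1:NH0 P2:NH0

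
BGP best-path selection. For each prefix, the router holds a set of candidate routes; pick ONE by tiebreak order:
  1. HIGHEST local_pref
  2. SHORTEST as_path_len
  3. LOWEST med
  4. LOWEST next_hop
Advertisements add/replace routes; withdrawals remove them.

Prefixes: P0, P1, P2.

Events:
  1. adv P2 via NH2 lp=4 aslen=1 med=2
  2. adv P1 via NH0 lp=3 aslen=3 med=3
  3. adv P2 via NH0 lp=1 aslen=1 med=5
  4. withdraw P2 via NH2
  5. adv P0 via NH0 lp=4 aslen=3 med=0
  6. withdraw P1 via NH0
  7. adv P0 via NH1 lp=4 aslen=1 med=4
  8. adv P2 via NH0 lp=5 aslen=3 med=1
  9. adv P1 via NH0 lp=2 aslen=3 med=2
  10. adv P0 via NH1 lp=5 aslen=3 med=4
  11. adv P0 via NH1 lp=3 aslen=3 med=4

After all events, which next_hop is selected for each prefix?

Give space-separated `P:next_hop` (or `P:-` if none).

Answer: P0:NH0 P1:NH0 P2:NH0

Derivation:
Op 1: best P0=- P1=- P2=NH2
Op 2: best P0=- P1=NH0 P2=NH2
Op 3: best P0=- P1=NH0 P2=NH2
Op 4: best P0=- P1=NH0 P2=NH0
Op 5: best P0=NH0 P1=NH0 P2=NH0
Op 6: best P0=NH0 P1=- P2=NH0
Op 7: best P0=NH1 P1=- P2=NH0
Op 8: best P0=NH1 P1=- P2=NH0
Op 9: best P0=NH1 P1=NH0 P2=NH0
Op 10: best P0=NH1 P1=NH0 P2=NH0
Op 11: best P0=NH0 P1=NH0 P2=NH0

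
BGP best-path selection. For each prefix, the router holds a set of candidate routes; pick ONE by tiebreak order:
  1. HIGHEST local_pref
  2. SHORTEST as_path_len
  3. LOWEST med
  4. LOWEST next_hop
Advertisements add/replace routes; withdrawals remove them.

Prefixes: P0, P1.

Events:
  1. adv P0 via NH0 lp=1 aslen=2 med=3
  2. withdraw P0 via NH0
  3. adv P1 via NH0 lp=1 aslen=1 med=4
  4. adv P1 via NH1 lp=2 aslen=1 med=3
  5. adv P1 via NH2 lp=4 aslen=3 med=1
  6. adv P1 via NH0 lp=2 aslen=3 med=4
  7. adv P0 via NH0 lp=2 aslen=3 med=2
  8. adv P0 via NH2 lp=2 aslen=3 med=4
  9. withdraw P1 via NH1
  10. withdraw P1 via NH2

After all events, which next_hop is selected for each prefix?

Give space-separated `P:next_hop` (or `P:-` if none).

Op 1: best P0=NH0 P1=-
Op 2: best P0=- P1=-
Op 3: best P0=- P1=NH0
Op 4: best P0=- P1=NH1
Op 5: best P0=- P1=NH2
Op 6: best P0=- P1=NH2
Op 7: best P0=NH0 P1=NH2
Op 8: best P0=NH0 P1=NH2
Op 9: best P0=NH0 P1=NH2
Op 10: best P0=NH0 P1=NH0

Answer: P0:NH0 P1:NH0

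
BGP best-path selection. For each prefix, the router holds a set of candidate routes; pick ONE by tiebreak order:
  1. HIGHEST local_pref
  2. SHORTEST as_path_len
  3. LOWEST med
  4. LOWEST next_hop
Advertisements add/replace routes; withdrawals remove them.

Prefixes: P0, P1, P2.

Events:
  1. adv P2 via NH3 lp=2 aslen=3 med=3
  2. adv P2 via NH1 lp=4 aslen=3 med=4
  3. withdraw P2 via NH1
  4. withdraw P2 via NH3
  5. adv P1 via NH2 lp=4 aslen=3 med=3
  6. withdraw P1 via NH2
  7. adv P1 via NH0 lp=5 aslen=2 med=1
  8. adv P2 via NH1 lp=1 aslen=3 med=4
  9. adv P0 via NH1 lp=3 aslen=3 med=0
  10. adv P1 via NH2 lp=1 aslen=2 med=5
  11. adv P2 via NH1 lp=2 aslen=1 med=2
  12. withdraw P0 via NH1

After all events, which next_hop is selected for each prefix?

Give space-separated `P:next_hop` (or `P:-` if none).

Op 1: best P0=- P1=- P2=NH3
Op 2: best P0=- P1=- P2=NH1
Op 3: best P0=- P1=- P2=NH3
Op 4: best P0=- P1=- P2=-
Op 5: best P0=- P1=NH2 P2=-
Op 6: best P0=- P1=- P2=-
Op 7: best P0=- P1=NH0 P2=-
Op 8: best P0=- P1=NH0 P2=NH1
Op 9: best P0=NH1 P1=NH0 P2=NH1
Op 10: best P0=NH1 P1=NH0 P2=NH1
Op 11: best P0=NH1 P1=NH0 P2=NH1
Op 12: best P0=- P1=NH0 P2=NH1

Answer: P0:- P1:NH0 P2:NH1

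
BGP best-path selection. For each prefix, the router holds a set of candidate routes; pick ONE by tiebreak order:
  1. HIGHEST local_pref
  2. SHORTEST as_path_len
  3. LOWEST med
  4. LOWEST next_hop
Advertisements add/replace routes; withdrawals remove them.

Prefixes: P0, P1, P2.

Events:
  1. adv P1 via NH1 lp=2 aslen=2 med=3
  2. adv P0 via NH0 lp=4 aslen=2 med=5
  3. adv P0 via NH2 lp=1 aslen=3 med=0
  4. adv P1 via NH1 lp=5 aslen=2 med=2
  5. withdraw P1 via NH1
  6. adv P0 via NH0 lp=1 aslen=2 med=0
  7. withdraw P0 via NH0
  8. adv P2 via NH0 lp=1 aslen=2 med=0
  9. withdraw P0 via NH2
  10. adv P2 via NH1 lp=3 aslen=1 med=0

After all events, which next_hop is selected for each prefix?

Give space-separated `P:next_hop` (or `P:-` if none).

Op 1: best P0=- P1=NH1 P2=-
Op 2: best P0=NH0 P1=NH1 P2=-
Op 3: best P0=NH0 P1=NH1 P2=-
Op 4: best P0=NH0 P1=NH1 P2=-
Op 5: best P0=NH0 P1=- P2=-
Op 6: best P0=NH0 P1=- P2=-
Op 7: best P0=NH2 P1=- P2=-
Op 8: best P0=NH2 P1=- P2=NH0
Op 9: best P0=- P1=- P2=NH0
Op 10: best P0=- P1=- P2=NH1

Answer: P0:- P1:- P2:NH1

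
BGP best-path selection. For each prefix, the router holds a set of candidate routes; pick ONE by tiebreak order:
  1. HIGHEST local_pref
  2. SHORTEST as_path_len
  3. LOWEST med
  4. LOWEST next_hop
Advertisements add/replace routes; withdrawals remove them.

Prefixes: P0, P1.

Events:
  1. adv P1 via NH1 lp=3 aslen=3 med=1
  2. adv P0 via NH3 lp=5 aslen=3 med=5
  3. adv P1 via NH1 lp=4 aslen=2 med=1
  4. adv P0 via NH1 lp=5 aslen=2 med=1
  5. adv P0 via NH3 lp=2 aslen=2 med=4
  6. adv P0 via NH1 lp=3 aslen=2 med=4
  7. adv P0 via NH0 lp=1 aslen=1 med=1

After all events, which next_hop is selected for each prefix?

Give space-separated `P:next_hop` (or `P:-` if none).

Op 1: best P0=- P1=NH1
Op 2: best P0=NH3 P1=NH1
Op 3: best P0=NH3 P1=NH1
Op 4: best P0=NH1 P1=NH1
Op 5: best P0=NH1 P1=NH1
Op 6: best P0=NH1 P1=NH1
Op 7: best P0=NH1 P1=NH1

Answer: P0:NH1 P1:NH1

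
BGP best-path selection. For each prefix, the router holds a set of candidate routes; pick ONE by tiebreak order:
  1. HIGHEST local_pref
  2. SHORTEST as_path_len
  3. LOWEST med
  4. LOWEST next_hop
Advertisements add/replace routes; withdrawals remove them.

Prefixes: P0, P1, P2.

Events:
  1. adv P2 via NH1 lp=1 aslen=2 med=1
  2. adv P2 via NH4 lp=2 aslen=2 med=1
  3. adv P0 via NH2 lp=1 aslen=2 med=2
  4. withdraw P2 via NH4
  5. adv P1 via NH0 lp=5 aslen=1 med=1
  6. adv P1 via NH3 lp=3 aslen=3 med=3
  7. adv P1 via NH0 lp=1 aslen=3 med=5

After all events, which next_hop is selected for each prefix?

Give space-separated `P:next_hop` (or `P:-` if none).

Op 1: best P0=- P1=- P2=NH1
Op 2: best P0=- P1=- P2=NH4
Op 3: best P0=NH2 P1=- P2=NH4
Op 4: best P0=NH2 P1=- P2=NH1
Op 5: best P0=NH2 P1=NH0 P2=NH1
Op 6: best P0=NH2 P1=NH0 P2=NH1
Op 7: best P0=NH2 P1=NH3 P2=NH1

Answer: P0:NH2 P1:NH3 P2:NH1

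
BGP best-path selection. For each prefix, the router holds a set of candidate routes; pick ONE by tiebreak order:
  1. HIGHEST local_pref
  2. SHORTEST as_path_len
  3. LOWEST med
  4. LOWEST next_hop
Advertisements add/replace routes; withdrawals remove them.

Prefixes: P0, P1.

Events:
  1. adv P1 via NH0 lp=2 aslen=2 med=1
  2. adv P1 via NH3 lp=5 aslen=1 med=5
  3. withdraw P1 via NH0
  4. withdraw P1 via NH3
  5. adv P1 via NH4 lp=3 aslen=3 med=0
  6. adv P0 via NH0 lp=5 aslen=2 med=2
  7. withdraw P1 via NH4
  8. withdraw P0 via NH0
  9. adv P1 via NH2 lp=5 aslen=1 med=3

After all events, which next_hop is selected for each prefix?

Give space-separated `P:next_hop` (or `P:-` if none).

Op 1: best P0=- P1=NH0
Op 2: best P0=- P1=NH3
Op 3: best P0=- P1=NH3
Op 4: best P0=- P1=-
Op 5: best P0=- P1=NH4
Op 6: best P0=NH0 P1=NH4
Op 7: best P0=NH0 P1=-
Op 8: best P0=- P1=-
Op 9: best P0=- P1=NH2

Answer: P0:- P1:NH2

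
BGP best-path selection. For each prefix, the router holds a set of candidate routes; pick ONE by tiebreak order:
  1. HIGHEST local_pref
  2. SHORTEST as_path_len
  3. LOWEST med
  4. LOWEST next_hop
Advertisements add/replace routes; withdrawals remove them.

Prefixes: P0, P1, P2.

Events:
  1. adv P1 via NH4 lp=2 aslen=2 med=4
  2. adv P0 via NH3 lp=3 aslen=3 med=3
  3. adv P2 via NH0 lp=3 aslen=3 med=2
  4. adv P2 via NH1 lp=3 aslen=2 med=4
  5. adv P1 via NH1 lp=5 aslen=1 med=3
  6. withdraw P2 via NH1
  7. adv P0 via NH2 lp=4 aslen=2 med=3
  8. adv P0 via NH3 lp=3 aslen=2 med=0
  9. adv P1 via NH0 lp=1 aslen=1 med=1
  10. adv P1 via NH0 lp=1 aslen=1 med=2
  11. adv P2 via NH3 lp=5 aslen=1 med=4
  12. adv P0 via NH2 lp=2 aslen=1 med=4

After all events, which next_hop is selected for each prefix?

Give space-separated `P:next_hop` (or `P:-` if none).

Op 1: best P0=- P1=NH4 P2=-
Op 2: best P0=NH3 P1=NH4 P2=-
Op 3: best P0=NH3 P1=NH4 P2=NH0
Op 4: best P0=NH3 P1=NH4 P2=NH1
Op 5: best P0=NH3 P1=NH1 P2=NH1
Op 6: best P0=NH3 P1=NH1 P2=NH0
Op 7: best P0=NH2 P1=NH1 P2=NH0
Op 8: best P0=NH2 P1=NH1 P2=NH0
Op 9: best P0=NH2 P1=NH1 P2=NH0
Op 10: best P0=NH2 P1=NH1 P2=NH0
Op 11: best P0=NH2 P1=NH1 P2=NH3
Op 12: best P0=NH3 P1=NH1 P2=NH3

Answer: P0:NH3 P1:NH1 P2:NH3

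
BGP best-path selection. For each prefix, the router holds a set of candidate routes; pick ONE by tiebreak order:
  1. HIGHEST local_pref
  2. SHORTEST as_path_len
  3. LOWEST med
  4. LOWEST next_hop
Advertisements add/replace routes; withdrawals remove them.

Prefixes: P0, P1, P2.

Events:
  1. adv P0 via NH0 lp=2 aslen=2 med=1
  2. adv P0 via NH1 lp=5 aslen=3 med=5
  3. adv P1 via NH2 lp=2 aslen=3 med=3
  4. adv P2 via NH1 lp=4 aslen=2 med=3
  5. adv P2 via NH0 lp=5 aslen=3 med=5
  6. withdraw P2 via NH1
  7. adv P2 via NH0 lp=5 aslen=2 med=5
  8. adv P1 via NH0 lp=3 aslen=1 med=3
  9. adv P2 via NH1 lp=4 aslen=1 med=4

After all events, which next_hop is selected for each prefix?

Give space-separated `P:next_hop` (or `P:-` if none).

Op 1: best P0=NH0 P1=- P2=-
Op 2: best P0=NH1 P1=- P2=-
Op 3: best P0=NH1 P1=NH2 P2=-
Op 4: best P0=NH1 P1=NH2 P2=NH1
Op 5: best P0=NH1 P1=NH2 P2=NH0
Op 6: best P0=NH1 P1=NH2 P2=NH0
Op 7: best P0=NH1 P1=NH2 P2=NH0
Op 8: best P0=NH1 P1=NH0 P2=NH0
Op 9: best P0=NH1 P1=NH0 P2=NH0

Answer: P0:NH1 P1:NH0 P2:NH0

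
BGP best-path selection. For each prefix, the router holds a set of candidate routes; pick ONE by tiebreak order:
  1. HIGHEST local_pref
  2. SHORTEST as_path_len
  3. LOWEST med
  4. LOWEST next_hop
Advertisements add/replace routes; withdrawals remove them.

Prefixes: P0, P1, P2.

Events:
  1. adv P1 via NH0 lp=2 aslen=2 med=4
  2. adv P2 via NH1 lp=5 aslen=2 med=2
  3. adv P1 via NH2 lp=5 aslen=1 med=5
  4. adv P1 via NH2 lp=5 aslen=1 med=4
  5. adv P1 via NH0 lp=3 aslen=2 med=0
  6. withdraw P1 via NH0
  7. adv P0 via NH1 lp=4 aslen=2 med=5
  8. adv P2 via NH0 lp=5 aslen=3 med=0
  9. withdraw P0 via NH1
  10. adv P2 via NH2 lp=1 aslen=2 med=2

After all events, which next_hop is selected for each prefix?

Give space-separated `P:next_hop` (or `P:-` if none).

Op 1: best P0=- P1=NH0 P2=-
Op 2: best P0=- P1=NH0 P2=NH1
Op 3: best P0=- P1=NH2 P2=NH1
Op 4: best P0=- P1=NH2 P2=NH1
Op 5: best P0=- P1=NH2 P2=NH1
Op 6: best P0=- P1=NH2 P2=NH1
Op 7: best P0=NH1 P1=NH2 P2=NH1
Op 8: best P0=NH1 P1=NH2 P2=NH1
Op 9: best P0=- P1=NH2 P2=NH1
Op 10: best P0=- P1=NH2 P2=NH1

Answer: P0:- P1:NH2 P2:NH1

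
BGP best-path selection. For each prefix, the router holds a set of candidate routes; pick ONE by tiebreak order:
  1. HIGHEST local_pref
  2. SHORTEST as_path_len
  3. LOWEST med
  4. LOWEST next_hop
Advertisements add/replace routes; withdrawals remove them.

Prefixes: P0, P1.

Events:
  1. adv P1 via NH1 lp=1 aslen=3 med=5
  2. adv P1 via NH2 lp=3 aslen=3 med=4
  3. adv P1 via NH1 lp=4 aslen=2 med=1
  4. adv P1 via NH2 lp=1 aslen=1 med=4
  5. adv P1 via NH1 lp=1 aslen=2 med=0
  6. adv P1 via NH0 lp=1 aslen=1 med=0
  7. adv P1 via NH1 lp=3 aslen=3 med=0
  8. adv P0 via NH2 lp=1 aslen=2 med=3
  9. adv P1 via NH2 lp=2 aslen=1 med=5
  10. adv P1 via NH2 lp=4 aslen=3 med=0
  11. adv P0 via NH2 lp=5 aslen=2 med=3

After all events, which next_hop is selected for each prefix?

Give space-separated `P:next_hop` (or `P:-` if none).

Answer: P0:NH2 P1:NH2

Derivation:
Op 1: best P0=- P1=NH1
Op 2: best P0=- P1=NH2
Op 3: best P0=- P1=NH1
Op 4: best P0=- P1=NH1
Op 5: best P0=- P1=NH2
Op 6: best P0=- P1=NH0
Op 7: best P0=- P1=NH1
Op 8: best P0=NH2 P1=NH1
Op 9: best P0=NH2 P1=NH1
Op 10: best P0=NH2 P1=NH2
Op 11: best P0=NH2 P1=NH2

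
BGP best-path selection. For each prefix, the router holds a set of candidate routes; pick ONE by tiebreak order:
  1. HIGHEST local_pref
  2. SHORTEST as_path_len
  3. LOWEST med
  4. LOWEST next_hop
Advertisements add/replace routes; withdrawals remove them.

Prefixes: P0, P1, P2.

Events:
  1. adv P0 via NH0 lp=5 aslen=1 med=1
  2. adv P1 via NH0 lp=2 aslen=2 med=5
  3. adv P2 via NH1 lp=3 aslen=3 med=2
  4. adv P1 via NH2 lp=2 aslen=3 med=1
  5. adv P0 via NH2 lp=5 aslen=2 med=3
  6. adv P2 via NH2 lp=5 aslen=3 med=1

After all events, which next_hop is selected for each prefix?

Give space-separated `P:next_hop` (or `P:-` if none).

Op 1: best P0=NH0 P1=- P2=-
Op 2: best P0=NH0 P1=NH0 P2=-
Op 3: best P0=NH0 P1=NH0 P2=NH1
Op 4: best P0=NH0 P1=NH0 P2=NH1
Op 5: best P0=NH0 P1=NH0 P2=NH1
Op 6: best P0=NH0 P1=NH0 P2=NH2

Answer: P0:NH0 P1:NH0 P2:NH2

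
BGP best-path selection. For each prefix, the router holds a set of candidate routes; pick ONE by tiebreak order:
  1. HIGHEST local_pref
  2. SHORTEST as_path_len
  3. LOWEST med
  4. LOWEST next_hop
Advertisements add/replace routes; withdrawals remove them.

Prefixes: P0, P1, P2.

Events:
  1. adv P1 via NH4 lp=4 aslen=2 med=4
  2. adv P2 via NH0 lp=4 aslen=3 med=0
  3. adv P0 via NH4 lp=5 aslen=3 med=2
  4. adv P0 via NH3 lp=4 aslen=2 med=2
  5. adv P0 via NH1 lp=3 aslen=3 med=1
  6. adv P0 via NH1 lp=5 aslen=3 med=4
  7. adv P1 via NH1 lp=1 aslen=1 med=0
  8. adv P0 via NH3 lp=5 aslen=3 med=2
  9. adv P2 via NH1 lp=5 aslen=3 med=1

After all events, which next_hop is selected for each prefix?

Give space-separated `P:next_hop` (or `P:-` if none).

Op 1: best P0=- P1=NH4 P2=-
Op 2: best P0=- P1=NH4 P2=NH0
Op 3: best P0=NH4 P1=NH4 P2=NH0
Op 4: best P0=NH4 P1=NH4 P2=NH0
Op 5: best P0=NH4 P1=NH4 P2=NH0
Op 6: best P0=NH4 P1=NH4 P2=NH0
Op 7: best P0=NH4 P1=NH4 P2=NH0
Op 8: best P0=NH3 P1=NH4 P2=NH0
Op 9: best P0=NH3 P1=NH4 P2=NH1

Answer: P0:NH3 P1:NH4 P2:NH1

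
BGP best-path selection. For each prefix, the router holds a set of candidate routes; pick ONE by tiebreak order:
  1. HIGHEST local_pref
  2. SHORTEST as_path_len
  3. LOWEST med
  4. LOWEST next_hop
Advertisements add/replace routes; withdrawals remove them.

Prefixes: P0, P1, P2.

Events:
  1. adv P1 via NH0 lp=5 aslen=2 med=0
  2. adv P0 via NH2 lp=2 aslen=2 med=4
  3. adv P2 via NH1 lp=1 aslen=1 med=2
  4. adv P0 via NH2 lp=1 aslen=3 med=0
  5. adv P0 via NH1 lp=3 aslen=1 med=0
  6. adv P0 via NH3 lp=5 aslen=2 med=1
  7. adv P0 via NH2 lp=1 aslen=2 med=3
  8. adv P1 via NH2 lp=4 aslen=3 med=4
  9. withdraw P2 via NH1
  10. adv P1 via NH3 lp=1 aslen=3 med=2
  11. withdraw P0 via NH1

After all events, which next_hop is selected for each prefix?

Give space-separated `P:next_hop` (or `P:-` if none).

Answer: P0:NH3 P1:NH0 P2:-

Derivation:
Op 1: best P0=- P1=NH0 P2=-
Op 2: best P0=NH2 P1=NH0 P2=-
Op 3: best P0=NH2 P1=NH0 P2=NH1
Op 4: best P0=NH2 P1=NH0 P2=NH1
Op 5: best P0=NH1 P1=NH0 P2=NH1
Op 6: best P0=NH3 P1=NH0 P2=NH1
Op 7: best P0=NH3 P1=NH0 P2=NH1
Op 8: best P0=NH3 P1=NH0 P2=NH1
Op 9: best P0=NH3 P1=NH0 P2=-
Op 10: best P0=NH3 P1=NH0 P2=-
Op 11: best P0=NH3 P1=NH0 P2=-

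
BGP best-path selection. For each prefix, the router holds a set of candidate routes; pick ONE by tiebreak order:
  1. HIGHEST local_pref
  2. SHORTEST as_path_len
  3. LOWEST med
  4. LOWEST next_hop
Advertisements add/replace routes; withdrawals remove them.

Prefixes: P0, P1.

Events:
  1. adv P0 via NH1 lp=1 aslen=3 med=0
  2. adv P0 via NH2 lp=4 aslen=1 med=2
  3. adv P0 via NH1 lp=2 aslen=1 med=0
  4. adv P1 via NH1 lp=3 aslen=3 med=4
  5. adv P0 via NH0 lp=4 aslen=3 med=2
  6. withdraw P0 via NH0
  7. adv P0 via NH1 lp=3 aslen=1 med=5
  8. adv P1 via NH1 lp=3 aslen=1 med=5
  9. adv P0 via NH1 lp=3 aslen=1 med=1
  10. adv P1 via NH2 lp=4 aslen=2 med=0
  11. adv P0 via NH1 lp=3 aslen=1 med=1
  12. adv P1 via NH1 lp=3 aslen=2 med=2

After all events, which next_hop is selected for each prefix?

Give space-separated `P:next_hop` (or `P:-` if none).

Answer: P0:NH2 P1:NH2

Derivation:
Op 1: best P0=NH1 P1=-
Op 2: best P0=NH2 P1=-
Op 3: best P0=NH2 P1=-
Op 4: best P0=NH2 P1=NH1
Op 5: best P0=NH2 P1=NH1
Op 6: best P0=NH2 P1=NH1
Op 7: best P0=NH2 P1=NH1
Op 8: best P0=NH2 P1=NH1
Op 9: best P0=NH2 P1=NH1
Op 10: best P0=NH2 P1=NH2
Op 11: best P0=NH2 P1=NH2
Op 12: best P0=NH2 P1=NH2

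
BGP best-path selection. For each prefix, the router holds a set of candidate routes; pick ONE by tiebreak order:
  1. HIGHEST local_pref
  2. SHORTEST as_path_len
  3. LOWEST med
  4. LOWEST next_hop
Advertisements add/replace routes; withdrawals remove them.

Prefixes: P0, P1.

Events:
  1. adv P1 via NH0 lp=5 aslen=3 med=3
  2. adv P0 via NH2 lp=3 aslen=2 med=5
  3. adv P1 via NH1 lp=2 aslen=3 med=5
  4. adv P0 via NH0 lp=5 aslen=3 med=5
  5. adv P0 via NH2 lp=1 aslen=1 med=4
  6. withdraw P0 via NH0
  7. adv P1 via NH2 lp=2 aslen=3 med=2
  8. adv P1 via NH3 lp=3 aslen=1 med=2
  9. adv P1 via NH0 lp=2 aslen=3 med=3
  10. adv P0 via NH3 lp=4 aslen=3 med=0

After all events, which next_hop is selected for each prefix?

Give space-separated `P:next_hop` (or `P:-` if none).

Op 1: best P0=- P1=NH0
Op 2: best P0=NH2 P1=NH0
Op 3: best P0=NH2 P1=NH0
Op 4: best P0=NH0 P1=NH0
Op 5: best P0=NH0 P1=NH0
Op 6: best P0=NH2 P1=NH0
Op 7: best P0=NH2 P1=NH0
Op 8: best P0=NH2 P1=NH0
Op 9: best P0=NH2 P1=NH3
Op 10: best P0=NH3 P1=NH3

Answer: P0:NH3 P1:NH3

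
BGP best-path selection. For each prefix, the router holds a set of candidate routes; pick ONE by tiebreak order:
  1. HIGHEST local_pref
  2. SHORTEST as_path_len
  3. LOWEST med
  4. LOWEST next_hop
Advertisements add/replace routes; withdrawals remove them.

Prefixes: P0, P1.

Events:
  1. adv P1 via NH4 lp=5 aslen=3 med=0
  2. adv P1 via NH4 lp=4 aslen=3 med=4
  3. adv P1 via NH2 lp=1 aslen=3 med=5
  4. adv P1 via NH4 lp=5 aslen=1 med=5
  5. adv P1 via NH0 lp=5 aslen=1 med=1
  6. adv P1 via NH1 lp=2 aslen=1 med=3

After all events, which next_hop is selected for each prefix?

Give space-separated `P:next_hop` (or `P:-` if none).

Op 1: best P0=- P1=NH4
Op 2: best P0=- P1=NH4
Op 3: best P0=- P1=NH4
Op 4: best P0=- P1=NH4
Op 5: best P0=- P1=NH0
Op 6: best P0=- P1=NH0

Answer: P0:- P1:NH0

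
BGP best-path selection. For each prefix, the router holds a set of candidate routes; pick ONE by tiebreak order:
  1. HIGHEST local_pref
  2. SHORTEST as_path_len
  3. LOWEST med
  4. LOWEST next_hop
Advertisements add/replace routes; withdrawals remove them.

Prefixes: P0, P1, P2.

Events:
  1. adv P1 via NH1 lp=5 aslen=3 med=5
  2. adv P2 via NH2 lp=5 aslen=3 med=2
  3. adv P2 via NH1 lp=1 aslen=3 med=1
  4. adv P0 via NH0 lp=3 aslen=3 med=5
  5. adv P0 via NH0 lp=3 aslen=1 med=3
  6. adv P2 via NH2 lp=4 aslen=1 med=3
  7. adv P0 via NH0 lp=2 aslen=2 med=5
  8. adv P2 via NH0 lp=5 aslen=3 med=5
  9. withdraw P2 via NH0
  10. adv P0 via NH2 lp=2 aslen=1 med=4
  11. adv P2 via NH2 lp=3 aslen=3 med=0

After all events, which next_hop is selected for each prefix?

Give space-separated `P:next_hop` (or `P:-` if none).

Op 1: best P0=- P1=NH1 P2=-
Op 2: best P0=- P1=NH1 P2=NH2
Op 3: best P0=- P1=NH1 P2=NH2
Op 4: best P0=NH0 P1=NH1 P2=NH2
Op 5: best P0=NH0 P1=NH1 P2=NH2
Op 6: best P0=NH0 P1=NH1 P2=NH2
Op 7: best P0=NH0 P1=NH1 P2=NH2
Op 8: best P0=NH0 P1=NH1 P2=NH0
Op 9: best P0=NH0 P1=NH1 P2=NH2
Op 10: best P0=NH2 P1=NH1 P2=NH2
Op 11: best P0=NH2 P1=NH1 P2=NH2

Answer: P0:NH2 P1:NH1 P2:NH2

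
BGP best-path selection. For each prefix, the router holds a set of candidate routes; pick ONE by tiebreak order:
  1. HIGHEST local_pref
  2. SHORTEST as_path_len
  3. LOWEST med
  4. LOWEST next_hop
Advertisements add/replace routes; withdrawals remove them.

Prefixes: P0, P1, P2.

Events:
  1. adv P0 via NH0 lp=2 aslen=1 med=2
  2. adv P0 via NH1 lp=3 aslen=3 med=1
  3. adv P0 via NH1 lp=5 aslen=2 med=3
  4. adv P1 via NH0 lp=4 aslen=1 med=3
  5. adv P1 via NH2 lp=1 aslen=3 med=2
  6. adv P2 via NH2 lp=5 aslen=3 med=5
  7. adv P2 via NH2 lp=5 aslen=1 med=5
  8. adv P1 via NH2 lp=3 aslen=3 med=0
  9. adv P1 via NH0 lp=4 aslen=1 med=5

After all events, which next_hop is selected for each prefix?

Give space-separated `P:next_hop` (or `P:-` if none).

Answer: P0:NH1 P1:NH0 P2:NH2

Derivation:
Op 1: best P0=NH0 P1=- P2=-
Op 2: best P0=NH1 P1=- P2=-
Op 3: best P0=NH1 P1=- P2=-
Op 4: best P0=NH1 P1=NH0 P2=-
Op 5: best P0=NH1 P1=NH0 P2=-
Op 6: best P0=NH1 P1=NH0 P2=NH2
Op 7: best P0=NH1 P1=NH0 P2=NH2
Op 8: best P0=NH1 P1=NH0 P2=NH2
Op 9: best P0=NH1 P1=NH0 P2=NH2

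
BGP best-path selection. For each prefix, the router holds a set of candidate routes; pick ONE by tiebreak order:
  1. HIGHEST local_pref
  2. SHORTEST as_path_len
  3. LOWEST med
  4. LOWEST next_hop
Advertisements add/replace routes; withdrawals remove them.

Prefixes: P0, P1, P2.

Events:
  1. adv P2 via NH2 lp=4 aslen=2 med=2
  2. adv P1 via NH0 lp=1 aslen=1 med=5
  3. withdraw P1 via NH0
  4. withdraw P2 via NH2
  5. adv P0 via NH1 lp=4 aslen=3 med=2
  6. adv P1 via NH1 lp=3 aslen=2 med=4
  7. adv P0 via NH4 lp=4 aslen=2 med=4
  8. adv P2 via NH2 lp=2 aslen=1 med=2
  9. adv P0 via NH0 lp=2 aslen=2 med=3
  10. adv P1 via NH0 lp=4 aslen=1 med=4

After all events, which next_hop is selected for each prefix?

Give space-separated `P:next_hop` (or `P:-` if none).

Answer: P0:NH4 P1:NH0 P2:NH2

Derivation:
Op 1: best P0=- P1=- P2=NH2
Op 2: best P0=- P1=NH0 P2=NH2
Op 3: best P0=- P1=- P2=NH2
Op 4: best P0=- P1=- P2=-
Op 5: best P0=NH1 P1=- P2=-
Op 6: best P0=NH1 P1=NH1 P2=-
Op 7: best P0=NH4 P1=NH1 P2=-
Op 8: best P0=NH4 P1=NH1 P2=NH2
Op 9: best P0=NH4 P1=NH1 P2=NH2
Op 10: best P0=NH4 P1=NH0 P2=NH2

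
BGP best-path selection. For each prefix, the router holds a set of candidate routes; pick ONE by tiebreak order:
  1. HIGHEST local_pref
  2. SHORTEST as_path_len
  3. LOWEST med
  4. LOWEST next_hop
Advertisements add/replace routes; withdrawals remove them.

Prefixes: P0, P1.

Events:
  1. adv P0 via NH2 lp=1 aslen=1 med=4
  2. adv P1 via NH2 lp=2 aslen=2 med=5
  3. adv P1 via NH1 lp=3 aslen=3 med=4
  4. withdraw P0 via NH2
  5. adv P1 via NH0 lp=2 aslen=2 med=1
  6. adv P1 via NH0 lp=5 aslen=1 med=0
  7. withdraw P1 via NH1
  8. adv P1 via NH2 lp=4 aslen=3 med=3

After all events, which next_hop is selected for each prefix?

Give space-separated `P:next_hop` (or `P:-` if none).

Answer: P0:- P1:NH0

Derivation:
Op 1: best P0=NH2 P1=-
Op 2: best P0=NH2 P1=NH2
Op 3: best P0=NH2 P1=NH1
Op 4: best P0=- P1=NH1
Op 5: best P0=- P1=NH1
Op 6: best P0=- P1=NH0
Op 7: best P0=- P1=NH0
Op 8: best P0=- P1=NH0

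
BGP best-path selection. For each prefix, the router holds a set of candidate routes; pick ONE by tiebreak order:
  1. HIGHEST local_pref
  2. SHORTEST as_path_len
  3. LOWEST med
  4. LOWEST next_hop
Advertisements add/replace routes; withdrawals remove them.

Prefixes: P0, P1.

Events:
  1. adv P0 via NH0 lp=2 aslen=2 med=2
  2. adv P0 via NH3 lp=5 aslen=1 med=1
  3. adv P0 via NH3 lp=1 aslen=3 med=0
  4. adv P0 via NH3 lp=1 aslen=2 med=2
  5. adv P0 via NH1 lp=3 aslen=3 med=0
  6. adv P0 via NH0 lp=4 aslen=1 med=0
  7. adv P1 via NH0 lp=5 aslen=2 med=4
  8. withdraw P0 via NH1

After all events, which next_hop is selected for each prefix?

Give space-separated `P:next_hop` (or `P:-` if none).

Answer: P0:NH0 P1:NH0

Derivation:
Op 1: best P0=NH0 P1=-
Op 2: best P0=NH3 P1=-
Op 3: best P0=NH0 P1=-
Op 4: best P0=NH0 P1=-
Op 5: best P0=NH1 P1=-
Op 6: best P0=NH0 P1=-
Op 7: best P0=NH0 P1=NH0
Op 8: best P0=NH0 P1=NH0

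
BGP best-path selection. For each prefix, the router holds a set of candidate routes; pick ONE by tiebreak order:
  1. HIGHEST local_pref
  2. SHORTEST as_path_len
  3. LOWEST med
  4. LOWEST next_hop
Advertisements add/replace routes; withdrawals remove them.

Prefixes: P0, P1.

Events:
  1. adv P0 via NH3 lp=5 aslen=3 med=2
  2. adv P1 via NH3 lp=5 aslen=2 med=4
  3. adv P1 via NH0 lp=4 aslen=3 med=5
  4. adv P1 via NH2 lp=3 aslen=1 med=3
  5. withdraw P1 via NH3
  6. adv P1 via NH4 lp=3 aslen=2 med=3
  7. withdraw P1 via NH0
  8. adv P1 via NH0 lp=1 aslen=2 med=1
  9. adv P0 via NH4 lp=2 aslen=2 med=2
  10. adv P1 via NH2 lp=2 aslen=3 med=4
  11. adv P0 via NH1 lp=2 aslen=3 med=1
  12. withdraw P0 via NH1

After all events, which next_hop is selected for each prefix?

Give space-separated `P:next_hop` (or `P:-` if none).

Op 1: best P0=NH3 P1=-
Op 2: best P0=NH3 P1=NH3
Op 3: best P0=NH3 P1=NH3
Op 4: best P0=NH3 P1=NH3
Op 5: best P0=NH3 P1=NH0
Op 6: best P0=NH3 P1=NH0
Op 7: best P0=NH3 P1=NH2
Op 8: best P0=NH3 P1=NH2
Op 9: best P0=NH3 P1=NH2
Op 10: best P0=NH3 P1=NH4
Op 11: best P0=NH3 P1=NH4
Op 12: best P0=NH3 P1=NH4

Answer: P0:NH3 P1:NH4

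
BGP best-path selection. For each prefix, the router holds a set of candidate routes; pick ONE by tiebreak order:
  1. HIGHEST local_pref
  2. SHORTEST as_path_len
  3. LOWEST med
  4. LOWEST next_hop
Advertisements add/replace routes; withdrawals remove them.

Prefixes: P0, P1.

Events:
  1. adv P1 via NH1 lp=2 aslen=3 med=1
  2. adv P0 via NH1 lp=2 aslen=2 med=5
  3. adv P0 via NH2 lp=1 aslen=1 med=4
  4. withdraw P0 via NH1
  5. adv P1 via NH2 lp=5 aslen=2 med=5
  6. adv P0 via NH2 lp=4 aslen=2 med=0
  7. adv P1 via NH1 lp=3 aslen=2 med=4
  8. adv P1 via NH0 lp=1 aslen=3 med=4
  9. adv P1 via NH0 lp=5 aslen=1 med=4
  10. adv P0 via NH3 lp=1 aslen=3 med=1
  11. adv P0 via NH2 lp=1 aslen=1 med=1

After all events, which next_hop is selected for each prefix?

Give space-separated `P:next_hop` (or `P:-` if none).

Op 1: best P0=- P1=NH1
Op 2: best P0=NH1 P1=NH1
Op 3: best P0=NH1 P1=NH1
Op 4: best P0=NH2 P1=NH1
Op 5: best P0=NH2 P1=NH2
Op 6: best P0=NH2 P1=NH2
Op 7: best P0=NH2 P1=NH2
Op 8: best P0=NH2 P1=NH2
Op 9: best P0=NH2 P1=NH0
Op 10: best P0=NH2 P1=NH0
Op 11: best P0=NH2 P1=NH0

Answer: P0:NH2 P1:NH0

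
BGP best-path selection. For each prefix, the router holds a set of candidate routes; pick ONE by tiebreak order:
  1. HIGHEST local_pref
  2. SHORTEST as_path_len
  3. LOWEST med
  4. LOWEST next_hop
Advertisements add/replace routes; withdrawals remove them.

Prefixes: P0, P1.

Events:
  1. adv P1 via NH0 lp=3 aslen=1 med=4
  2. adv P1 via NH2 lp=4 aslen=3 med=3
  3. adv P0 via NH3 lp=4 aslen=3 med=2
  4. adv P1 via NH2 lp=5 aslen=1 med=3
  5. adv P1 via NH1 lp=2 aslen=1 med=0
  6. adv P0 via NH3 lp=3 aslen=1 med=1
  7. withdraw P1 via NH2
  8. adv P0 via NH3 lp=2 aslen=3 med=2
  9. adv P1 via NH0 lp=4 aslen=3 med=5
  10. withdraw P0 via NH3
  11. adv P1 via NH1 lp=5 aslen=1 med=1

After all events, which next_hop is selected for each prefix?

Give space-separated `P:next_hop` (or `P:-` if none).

Answer: P0:- P1:NH1

Derivation:
Op 1: best P0=- P1=NH0
Op 2: best P0=- P1=NH2
Op 3: best P0=NH3 P1=NH2
Op 4: best P0=NH3 P1=NH2
Op 5: best P0=NH3 P1=NH2
Op 6: best P0=NH3 P1=NH2
Op 7: best P0=NH3 P1=NH0
Op 8: best P0=NH3 P1=NH0
Op 9: best P0=NH3 P1=NH0
Op 10: best P0=- P1=NH0
Op 11: best P0=- P1=NH1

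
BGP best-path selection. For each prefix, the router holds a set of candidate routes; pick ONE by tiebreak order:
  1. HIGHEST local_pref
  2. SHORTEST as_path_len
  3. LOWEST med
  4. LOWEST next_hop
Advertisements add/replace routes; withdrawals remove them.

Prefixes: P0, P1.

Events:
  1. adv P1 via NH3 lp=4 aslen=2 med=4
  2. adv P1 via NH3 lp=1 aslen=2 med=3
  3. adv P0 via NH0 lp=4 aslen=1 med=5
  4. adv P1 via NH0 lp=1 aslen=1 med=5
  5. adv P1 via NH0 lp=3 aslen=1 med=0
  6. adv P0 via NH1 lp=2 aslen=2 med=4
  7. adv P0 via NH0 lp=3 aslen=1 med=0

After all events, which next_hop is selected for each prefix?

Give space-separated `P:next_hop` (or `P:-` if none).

Answer: P0:NH0 P1:NH0

Derivation:
Op 1: best P0=- P1=NH3
Op 2: best P0=- P1=NH3
Op 3: best P0=NH0 P1=NH3
Op 4: best P0=NH0 P1=NH0
Op 5: best P0=NH0 P1=NH0
Op 6: best P0=NH0 P1=NH0
Op 7: best P0=NH0 P1=NH0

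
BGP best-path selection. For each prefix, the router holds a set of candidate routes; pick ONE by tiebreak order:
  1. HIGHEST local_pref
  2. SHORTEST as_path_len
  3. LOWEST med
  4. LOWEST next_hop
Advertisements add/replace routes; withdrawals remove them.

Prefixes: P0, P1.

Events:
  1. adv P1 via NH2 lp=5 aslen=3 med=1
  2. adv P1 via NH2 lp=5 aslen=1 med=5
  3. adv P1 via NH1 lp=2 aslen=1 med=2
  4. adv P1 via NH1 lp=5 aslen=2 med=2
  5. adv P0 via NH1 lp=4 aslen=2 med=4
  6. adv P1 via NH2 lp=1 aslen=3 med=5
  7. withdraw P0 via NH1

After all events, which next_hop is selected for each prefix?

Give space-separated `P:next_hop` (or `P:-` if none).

Answer: P0:- P1:NH1

Derivation:
Op 1: best P0=- P1=NH2
Op 2: best P0=- P1=NH2
Op 3: best P0=- P1=NH2
Op 4: best P0=- P1=NH2
Op 5: best P0=NH1 P1=NH2
Op 6: best P0=NH1 P1=NH1
Op 7: best P0=- P1=NH1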